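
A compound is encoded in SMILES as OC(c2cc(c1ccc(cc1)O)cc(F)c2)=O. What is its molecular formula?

Heavy atoms from the SMILES: 13 C, 1 F, 3 O.
Implicit hydrogens by atom environment:
  7 × C (aromatic): 1 H each → 7
  5 × C (aromatic): no H
  2 × O: 1 H each → 2
  1 × C: no H
  1 × F: no H
  1 × O: no H
  Total hydrogens = 9.
Molecular formula: C13H9FO3

C13H9FO3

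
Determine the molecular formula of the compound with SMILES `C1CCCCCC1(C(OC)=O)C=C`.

Heavy atoms from the SMILES: 11 C, 2 O.
Implicit hydrogens by atom environment:
  7 × C: 2 H each → 14
  2 × C: no H
  2 × O: no H
  1 × C: 3 H
  1 × C: 1 H
  Total hydrogens = 18.
Molecular formula: C11H18O2

C11H18O2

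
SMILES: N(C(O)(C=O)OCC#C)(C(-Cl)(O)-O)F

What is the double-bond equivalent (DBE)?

Molecular formula from the SMILES: C6H7ClFNO5.
DoU = (2C + 2 + N − H − X)/2 = (2·6 + 2 + 1 − 7 − 2)/2 = 6/2 = 3.
(Structurally: 0 ring(s) + 3 π bond(s) = 3.)

3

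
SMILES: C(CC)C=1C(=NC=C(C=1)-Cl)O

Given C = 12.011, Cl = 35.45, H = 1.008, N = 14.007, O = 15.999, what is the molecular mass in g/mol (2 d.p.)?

Molecular formula: C8H10ClNO.
M = 8×12.011 + 1×35.45 + 10×1.008 + 1×14.007 + 1×15.999 = 171.62 g/mol.

171.62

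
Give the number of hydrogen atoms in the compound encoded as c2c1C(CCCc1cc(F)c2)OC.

Hydrogens are implicit in SMILES; fill each atom to its normal valence:
  3 × C: 2 H each → 6
  3 × C (aromatic): 1 H each → 3
  3 × C (aromatic): no H
  1 × C: 3 H
  1 × C: 1 H
  1 × F: no H
  1 × O: no H
  Total hydrogens = 13.

13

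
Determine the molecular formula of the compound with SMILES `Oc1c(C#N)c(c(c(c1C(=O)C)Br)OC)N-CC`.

Heavy atoms from the SMILES: 1 Br, 12 C, 2 N, 3 O.
Implicit hydrogens by atom environment:
  6 × C (aromatic): no H
  3 × C: 3 H each → 9
  2 × C: no H
  2 × O: no H
  1 × Br: no H
  1 × C: 2 H
  1 × N: 1 H
  1 × N: no H
  1 × O: 1 H
  Total hydrogens = 13.
Molecular formula: C12H13BrN2O3

C12H13BrN2O3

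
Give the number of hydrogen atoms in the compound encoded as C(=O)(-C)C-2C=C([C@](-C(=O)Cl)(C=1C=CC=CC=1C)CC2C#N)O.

Hydrogens are implicit in SMILES; fill each atom to its normal valence:
  5 × C: no H
  4 × C (aromatic): 1 H each → 4
  3 × C: 1 H each → 3
  2 × C: 3 H each → 6
  2 × C (aromatic): no H
  2 × O: no H
  1 × C: 2 H
  1 × Cl: no H
  1 × N: no H
  1 × O: 1 H
  Total hydrogens = 16.

16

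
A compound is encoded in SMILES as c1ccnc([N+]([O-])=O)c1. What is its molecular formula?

Heavy atoms from the SMILES: 5 C, 2 N, 2 O.
Implicit hydrogens by atom environment:
  4 × C (aromatic): 1 H each → 4
  1 × C (aromatic): no H
  1 × N (aromatic): no H
  1 × N (charge +1): no H
  1 × O: no H
  1 × O (charge -1): no H
  Total hydrogens = 4.
Molecular formula: C5H4N2O2

C5H4N2O2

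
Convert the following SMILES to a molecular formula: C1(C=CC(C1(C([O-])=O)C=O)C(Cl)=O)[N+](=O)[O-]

C8H5ClNO6-

Heavy atoms from the SMILES: 8 C, 1 Cl, 1 N, 6 O.
Implicit hydrogens by atom environment:
  5 × C: 1 H each → 5
  4 × O: no H
  3 × C: no H
  2 × O (charge -1): no H
  1 × Cl: no H
  1 × N (charge +1): no H
  Total hydrogens = 5.
Net charge -1.
Molecular formula: C8H5ClNO6-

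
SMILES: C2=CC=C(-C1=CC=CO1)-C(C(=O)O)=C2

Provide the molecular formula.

Heavy atoms from the SMILES: 11 C, 3 O.
Implicit hydrogens by atom environment:
  7 × C (aromatic): 1 H each → 7
  3 × C (aromatic): no H
  1 × C: no H
  1 × O: 1 H
  1 × O (aromatic): no H
  1 × O: no H
  Total hydrogens = 8.
Molecular formula: C11H8O3

C11H8O3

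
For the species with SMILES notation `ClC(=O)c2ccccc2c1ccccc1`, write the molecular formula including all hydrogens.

C13H9ClO

Heavy atoms from the SMILES: 13 C, 1 Cl, 1 O.
Implicit hydrogens by atom environment:
  9 × C (aromatic): 1 H each → 9
  3 × C (aromatic): no H
  1 × C: no H
  1 × Cl: no H
  1 × O: no H
  Total hydrogens = 9.
Molecular formula: C13H9ClO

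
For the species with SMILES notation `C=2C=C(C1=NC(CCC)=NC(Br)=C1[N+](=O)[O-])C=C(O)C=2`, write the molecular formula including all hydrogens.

Heavy atoms from the SMILES: 1 Br, 13 C, 3 N, 3 O.
Implicit hydrogens by atom environment:
  6 × C (aromatic): no H
  4 × C (aromatic): 1 H each → 4
  2 × C: 2 H each → 4
  2 × N (aromatic): no H
  1 × Br: no H
  1 × C: 3 H
  1 × N (charge +1): no H
  1 × O: 1 H
  1 × O: no H
  1 × O (charge -1): no H
  Total hydrogens = 12.
Molecular formula: C13H12BrN3O3

C13H12BrN3O3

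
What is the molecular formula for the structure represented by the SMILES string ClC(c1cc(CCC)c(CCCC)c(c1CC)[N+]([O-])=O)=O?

Heavy atoms from the SMILES: 16 C, 1 Cl, 1 N, 3 O.
Implicit hydrogens by atom environment:
  6 × C: 2 H each → 12
  5 × C (aromatic): no H
  3 × C: 3 H each → 9
  2 × O: no H
  1 × C (aromatic): 1 H
  1 × C: no H
  1 × Cl: no H
  1 × N (charge +1): no H
  1 × O (charge -1): no H
  Total hydrogens = 22.
Molecular formula: C16H22ClNO3

C16H22ClNO3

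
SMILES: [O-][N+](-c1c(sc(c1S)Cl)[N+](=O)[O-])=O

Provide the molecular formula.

C4HClN2O4S2

Heavy atoms from the SMILES: 4 C, 1 Cl, 2 N, 4 O, 2 S.
Implicit hydrogens by atom environment:
  4 × C (aromatic): no H
  2 × N (charge +1): no H
  2 × O: no H
  2 × O (charge -1): no H
  1 × Cl: no H
  1 × S: 1 H
  1 × S (aromatic): no H
  Total hydrogens = 1.
Molecular formula: C4HClN2O4S2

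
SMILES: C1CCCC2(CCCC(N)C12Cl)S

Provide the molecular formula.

Heavy atoms from the SMILES: 10 C, 1 Cl, 1 N, 1 S.
Implicit hydrogens by atom environment:
  7 × C: 2 H each → 14
  2 × C: no H
  1 × C: 1 H
  1 × Cl: no H
  1 × N: 2 H
  1 × S: 1 H
  Total hydrogens = 18.
Molecular formula: C10H18ClNS

C10H18ClNS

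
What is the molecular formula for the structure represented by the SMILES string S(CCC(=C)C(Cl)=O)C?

C6H9ClOS

Heavy atoms from the SMILES: 6 C, 1 Cl, 1 O, 1 S.
Implicit hydrogens by atom environment:
  3 × C: 2 H each → 6
  2 × C: no H
  1 × C: 3 H
  1 × Cl: no H
  1 × O: no H
  1 × S: no H
  Total hydrogens = 9.
Molecular formula: C6H9ClOS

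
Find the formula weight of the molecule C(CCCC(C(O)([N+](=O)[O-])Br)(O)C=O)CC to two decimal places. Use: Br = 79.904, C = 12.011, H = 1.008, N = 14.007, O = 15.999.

298.13

Molecular formula: C9H16BrNO5.
M = 1×79.904 + 9×12.011 + 16×1.008 + 1×14.007 + 5×15.999 = 298.13 g/mol.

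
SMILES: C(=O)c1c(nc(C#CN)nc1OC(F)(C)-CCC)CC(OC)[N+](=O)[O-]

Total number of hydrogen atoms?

Hydrogens are implicit in SMILES; fill each atom to its normal valence:
  4 × C (aromatic): no H
  4 × O: no H
  3 × C: 3 H each → 9
  3 × C: 2 H each → 6
  3 × C: no H
  2 × C: 1 H each → 2
  2 × N (aromatic): no H
  1 × F: no H
  1 × N: 2 H
  1 × N (charge +1): no H
  1 × O (charge -1): no H
  Total hydrogens = 19.

19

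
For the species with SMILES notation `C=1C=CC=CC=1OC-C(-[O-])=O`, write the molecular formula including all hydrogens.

Heavy atoms from the SMILES: 8 C, 3 O.
Implicit hydrogens by atom environment:
  5 × C (aromatic): 1 H each → 5
  2 × O: no H
  1 × C: 2 H
  1 × C (aromatic): no H
  1 × C: no H
  1 × O (charge -1): no H
  Total hydrogens = 7.
Net charge -1.
Molecular formula: C8H7O3-

C8H7O3-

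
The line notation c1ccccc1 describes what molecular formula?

Heavy atoms from the SMILES: 6 C.
Implicit hydrogens by atom environment:
  6 × C (aromatic): 1 H each → 6
  Total hydrogens = 6.
Molecular formula: C6H6

C6H6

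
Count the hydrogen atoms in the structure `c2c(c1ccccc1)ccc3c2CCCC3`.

16

Hydrogens are implicit in SMILES; fill each atom to its normal valence:
  8 × C (aromatic): 1 H each → 8
  4 × C: 2 H each → 8
  4 × C (aromatic): no H
  Total hydrogens = 16.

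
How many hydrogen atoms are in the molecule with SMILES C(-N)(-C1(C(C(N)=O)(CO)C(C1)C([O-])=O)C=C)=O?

Hydrogens are implicit in SMILES; fill each atom to its normal valence:
  5 × C: no H
  3 × C: 2 H each → 6
  3 × O: no H
  2 × C: 1 H each → 2
  2 × N: 2 H each → 4
  1 × O: 1 H
  1 × O (charge -1): no H
  Total hydrogens = 13.

13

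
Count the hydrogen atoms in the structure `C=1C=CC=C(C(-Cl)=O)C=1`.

Hydrogens are implicit in SMILES; fill each atom to its normal valence:
  5 × C (aromatic): 1 H each → 5
  1 × C (aromatic): no H
  1 × C: no H
  1 × Cl: no H
  1 × O: no H
  Total hydrogens = 5.

5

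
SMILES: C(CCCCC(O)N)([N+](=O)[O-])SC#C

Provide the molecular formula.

Heavy atoms from the SMILES: 8 C, 2 N, 3 O, 1 S.
Implicit hydrogens by atom environment:
  4 × C: 2 H each → 8
  3 × C: 1 H each → 3
  1 × C: no H
  1 × N: 2 H
  1 × N (charge +1): no H
  1 × O: 1 H
  1 × O: no H
  1 × O (charge -1): no H
  1 × S: no H
  Total hydrogens = 14.
Molecular formula: C8H14N2O3S

C8H14N2O3S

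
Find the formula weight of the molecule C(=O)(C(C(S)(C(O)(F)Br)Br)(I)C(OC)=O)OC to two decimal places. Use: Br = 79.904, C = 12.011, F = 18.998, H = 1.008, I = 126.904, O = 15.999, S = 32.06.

509.91

Molecular formula: C7H8Br2FIO5S.
M = 2×79.904 + 7×12.011 + 1×18.998 + 8×1.008 + 1×126.904 + 5×15.999 + 1×32.06 = 509.91 g/mol.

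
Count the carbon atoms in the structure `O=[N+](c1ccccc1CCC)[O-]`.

The symbol for carbon appears 9 times in the SMILES. Lowercase c denotes aromatic carbon and counts toward C.

9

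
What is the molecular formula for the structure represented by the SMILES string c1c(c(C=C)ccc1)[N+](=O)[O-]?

Heavy atoms from the SMILES: 8 C, 1 N, 2 O.
Implicit hydrogens by atom environment:
  4 × C (aromatic): 1 H each → 4
  2 × C (aromatic): no H
  1 × C: 2 H
  1 × C: 1 H
  1 × N (charge +1): no H
  1 × O: no H
  1 × O (charge -1): no H
  Total hydrogens = 7.
Molecular formula: C8H7NO2

C8H7NO2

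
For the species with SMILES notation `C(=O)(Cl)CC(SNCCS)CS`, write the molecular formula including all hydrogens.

C6H12ClNOS3

Heavy atoms from the SMILES: 6 C, 1 Cl, 1 N, 1 O, 3 S.
Implicit hydrogens by atom environment:
  4 × C: 2 H each → 8
  2 × S: 1 H each → 2
  1 × C: 1 H
  1 × C: no H
  1 × Cl: no H
  1 × N: 1 H
  1 × O: no H
  1 × S: no H
  Total hydrogens = 12.
Molecular formula: C6H12ClNOS3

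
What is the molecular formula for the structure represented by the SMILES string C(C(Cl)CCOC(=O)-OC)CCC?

C9H17ClO3

Heavy atoms from the SMILES: 9 C, 1 Cl, 3 O.
Implicit hydrogens by atom environment:
  5 × C: 2 H each → 10
  3 × O: no H
  2 × C: 3 H each → 6
  1 × C: 1 H
  1 × C: no H
  1 × Cl: no H
  Total hydrogens = 17.
Molecular formula: C9H17ClO3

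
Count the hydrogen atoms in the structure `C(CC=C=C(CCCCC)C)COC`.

Hydrogens are implicit in SMILES; fill each atom to its normal valence:
  7 × C: 2 H each → 14
  3 × C: 3 H each → 9
  2 × C: no H
  1 × C: 1 H
  1 × O: no H
  Total hydrogens = 24.

24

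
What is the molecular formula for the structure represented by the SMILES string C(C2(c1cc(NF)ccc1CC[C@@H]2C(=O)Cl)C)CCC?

C16H21ClFNO

Heavy atoms from the SMILES: 16 C, 1 Cl, 1 F, 1 N, 1 O.
Implicit hydrogens by atom environment:
  5 × C: 2 H each → 10
  3 × C (aromatic): 1 H each → 3
  3 × C (aromatic): no H
  2 × C: 3 H each → 6
  2 × C: no H
  1 × C: 1 H
  1 × Cl: no H
  1 × F: no H
  1 × N: 1 H
  1 × O: no H
  Total hydrogens = 21.
Molecular formula: C16H21ClFNO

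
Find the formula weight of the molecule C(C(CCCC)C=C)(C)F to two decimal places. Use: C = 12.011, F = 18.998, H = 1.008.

Molecular formula: C9H17F.
M = 9×12.011 + 1×18.998 + 17×1.008 = 144.23 g/mol.

144.23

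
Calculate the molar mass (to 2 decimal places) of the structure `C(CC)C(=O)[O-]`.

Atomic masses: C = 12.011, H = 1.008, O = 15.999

Molecular formula: C4H7O2-.
M = 4×12.011 + 7×1.008 + 2×15.999 = 87.10 g/mol.

87.10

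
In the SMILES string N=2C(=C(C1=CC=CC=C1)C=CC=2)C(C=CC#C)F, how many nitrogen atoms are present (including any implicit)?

1

The symbol for nitrogen appears 1 time in the SMILES.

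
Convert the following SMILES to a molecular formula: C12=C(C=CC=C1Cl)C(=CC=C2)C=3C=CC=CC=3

C16H11Cl

Heavy atoms from the SMILES: 16 C, 1 Cl.
Implicit hydrogens by atom environment:
  11 × C (aromatic): 1 H each → 11
  5 × C (aromatic): no H
  1 × Cl: no H
  Total hydrogens = 11.
Molecular formula: C16H11Cl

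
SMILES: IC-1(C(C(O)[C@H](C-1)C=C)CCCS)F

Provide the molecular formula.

Heavy atoms from the SMILES: 10 C, 1 F, 1 I, 1 O, 1 S.
Implicit hydrogens by atom environment:
  5 × C: 2 H each → 10
  4 × C: 1 H each → 4
  1 × C: no H
  1 × F: no H
  1 × I: no H
  1 × O: 1 H
  1 × S: 1 H
  Total hydrogens = 16.
Molecular formula: C10H16FIOS

C10H16FIOS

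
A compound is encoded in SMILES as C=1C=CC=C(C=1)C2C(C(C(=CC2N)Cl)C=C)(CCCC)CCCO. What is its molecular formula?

C21H30ClNO

Heavy atoms from the SMILES: 21 C, 1 Cl, 1 N, 1 O.
Implicit hydrogens by atom environment:
  7 × C: 2 H each → 14
  5 × C: 1 H each → 5
  5 × C (aromatic): 1 H each → 5
  2 × C: no H
  1 × C: 3 H
  1 × C (aromatic): no H
  1 × Cl: no H
  1 × N: 2 H
  1 × O: 1 H
  Total hydrogens = 30.
Molecular formula: C21H30ClNO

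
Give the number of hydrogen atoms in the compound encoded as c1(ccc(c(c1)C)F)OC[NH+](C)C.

Hydrogens are implicit in SMILES; fill each atom to its normal valence:
  3 × C: 3 H each → 9
  3 × C (aromatic): 1 H each → 3
  3 × C (aromatic): no H
  1 × C: 2 H
  1 × F: no H
  1 × N (charge +1): 1 H
  1 × O: no H
  Total hydrogens = 15.

15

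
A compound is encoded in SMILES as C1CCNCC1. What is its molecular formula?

C5H11N

Heavy atoms from the SMILES: 5 C, 1 N.
Implicit hydrogens by atom environment:
  5 × C: 2 H each → 10
  1 × N: 1 H
  Total hydrogens = 11.
Molecular formula: C5H11N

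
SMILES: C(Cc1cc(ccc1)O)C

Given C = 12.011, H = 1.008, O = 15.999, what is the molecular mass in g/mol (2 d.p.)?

136.19

Molecular formula: C9H12O.
M = 9×12.011 + 12×1.008 + 1×15.999 = 136.19 g/mol.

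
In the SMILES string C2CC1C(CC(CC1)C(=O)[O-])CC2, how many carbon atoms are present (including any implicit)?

The symbol for carbon appears 11 times in the SMILES.

11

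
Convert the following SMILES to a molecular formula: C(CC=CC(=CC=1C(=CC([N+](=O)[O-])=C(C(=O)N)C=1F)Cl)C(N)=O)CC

Heavy atoms from the SMILES: 16 C, 1 Cl, 1 F, 3 N, 4 O.
Implicit hydrogens by atom environment:
  5 × C (aromatic): no H
  3 × C: 2 H each → 6
  3 × C: 1 H each → 3
  3 × C: no H
  3 × O: no H
  2 × N: 2 H each → 4
  1 × C: 3 H
  1 × C (aromatic): 1 H
  1 × Cl: no H
  1 × F: no H
  1 × N (charge +1): no H
  1 × O (charge -1): no H
  Total hydrogens = 17.
Molecular formula: C16H17ClFN3O4

C16H17ClFN3O4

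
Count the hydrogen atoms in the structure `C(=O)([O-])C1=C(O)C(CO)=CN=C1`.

6

Hydrogens are implicit in SMILES; fill each atom to its normal valence:
  3 × C (aromatic): no H
  2 × C (aromatic): 1 H each → 2
  2 × O: 1 H each → 2
  1 × C: 2 H
  1 × C: no H
  1 × N (aromatic): no H
  1 × O: no H
  1 × O (charge -1): no H
  Total hydrogens = 6.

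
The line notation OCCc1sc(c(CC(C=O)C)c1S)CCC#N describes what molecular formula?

C13H17NO2S2

Heavy atoms from the SMILES: 13 C, 1 N, 2 O, 2 S.
Implicit hydrogens by atom environment:
  5 × C: 2 H each → 10
  4 × C (aromatic): no H
  2 × C: 1 H each → 2
  1 × C: 3 H
  1 × C: no H
  1 × N: no H
  1 × O: 1 H
  1 × O: no H
  1 × S: 1 H
  1 × S (aromatic): no H
  Total hydrogens = 17.
Molecular formula: C13H17NO2S2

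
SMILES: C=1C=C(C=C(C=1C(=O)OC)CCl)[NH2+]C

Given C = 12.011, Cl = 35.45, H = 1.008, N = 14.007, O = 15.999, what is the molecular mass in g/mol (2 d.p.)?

Molecular formula: C10H13ClNO2+.
M = 10×12.011 + 1×35.45 + 13×1.008 + 1×14.007 + 2×15.999 = 214.67 g/mol.

214.67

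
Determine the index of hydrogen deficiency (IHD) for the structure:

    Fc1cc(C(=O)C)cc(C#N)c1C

Molecular formula from the SMILES: C10H8FNO.
DoU = (2C + 2 + N − H − X)/2 = (2·10 + 2 + 1 − 8 − 1)/2 = 14/2 = 7.
(Structurally: 1 ring(s) + 6 π bond(s) = 7.)

7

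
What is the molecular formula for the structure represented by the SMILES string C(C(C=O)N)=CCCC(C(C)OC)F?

C10H18FNO2

Heavy atoms from the SMILES: 10 C, 1 F, 1 N, 2 O.
Implicit hydrogens by atom environment:
  6 × C: 1 H each → 6
  2 × C: 3 H each → 6
  2 × C: 2 H each → 4
  2 × O: no H
  1 × F: no H
  1 × N: 2 H
  Total hydrogens = 18.
Molecular formula: C10H18FNO2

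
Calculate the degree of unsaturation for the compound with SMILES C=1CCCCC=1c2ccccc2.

6

Molecular formula from the SMILES: C12H14.
DoU = (2C + 2 + N − H − X)/2 = (2·12 + 2 + 0 − 14 − 0)/2 = 12/2 = 6.
(Structurally: 2 ring(s) + 4 π bond(s) = 6.)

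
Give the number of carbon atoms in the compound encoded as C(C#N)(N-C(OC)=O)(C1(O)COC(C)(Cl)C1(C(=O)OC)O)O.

The symbol for carbon appears 11 times in the SMILES. (Cl is a single chlorine, not C + l.)

11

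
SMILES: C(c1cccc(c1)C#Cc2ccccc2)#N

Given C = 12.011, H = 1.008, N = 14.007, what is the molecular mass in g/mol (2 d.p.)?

203.24

Molecular formula: C15H9N.
M = 15×12.011 + 9×1.008 + 1×14.007 = 203.24 g/mol.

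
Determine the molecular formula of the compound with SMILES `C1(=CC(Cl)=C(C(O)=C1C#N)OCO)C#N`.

C9H5ClN2O3

Heavy atoms from the SMILES: 9 C, 1 Cl, 2 N, 3 O.
Implicit hydrogens by atom environment:
  5 × C (aromatic): no H
  2 × C: no H
  2 × N: no H
  2 × O: 1 H each → 2
  1 × C: 2 H
  1 × C (aromatic): 1 H
  1 × Cl: no H
  1 × O: no H
  Total hydrogens = 5.
Molecular formula: C9H5ClN2O3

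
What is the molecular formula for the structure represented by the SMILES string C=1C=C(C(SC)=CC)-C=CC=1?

C10H12S

Heavy atoms from the SMILES: 10 C, 1 S.
Implicit hydrogens by atom environment:
  5 × C (aromatic): 1 H each → 5
  2 × C: 3 H each → 6
  1 × C: 1 H
  1 × C: no H
  1 × C (aromatic): no H
  1 × S: no H
  Total hydrogens = 12.
Molecular formula: C10H12S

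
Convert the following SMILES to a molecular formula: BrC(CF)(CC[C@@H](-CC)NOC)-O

Heavy atoms from the SMILES: 1 Br, 8 C, 1 F, 1 N, 2 O.
Implicit hydrogens by atom environment:
  4 × C: 2 H each → 8
  2 × C: 3 H each → 6
  1 × Br: no H
  1 × C: 1 H
  1 × C: no H
  1 × F: no H
  1 × N: 1 H
  1 × O: 1 H
  1 × O: no H
  Total hydrogens = 17.
Molecular formula: C8H17BrFNO2

C8H17BrFNO2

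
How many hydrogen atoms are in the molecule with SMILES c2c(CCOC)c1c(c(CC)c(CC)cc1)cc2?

Hydrogens are implicit in SMILES; fill each atom to its normal valence:
  5 × C (aromatic): 1 H each → 5
  5 × C (aromatic): no H
  4 × C: 2 H each → 8
  3 × C: 3 H each → 9
  1 × O: no H
  Total hydrogens = 22.

22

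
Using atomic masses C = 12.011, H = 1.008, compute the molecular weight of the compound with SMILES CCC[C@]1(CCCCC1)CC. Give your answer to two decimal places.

154.30

Molecular formula: C11H22.
M = 11×12.011 + 22×1.008 = 154.30 g/mol.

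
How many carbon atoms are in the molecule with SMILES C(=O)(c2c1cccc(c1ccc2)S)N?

The symbol for carbon appears 11 times in the SMILES. Lowercase c denotes aromatic carbon and counts toward C.

11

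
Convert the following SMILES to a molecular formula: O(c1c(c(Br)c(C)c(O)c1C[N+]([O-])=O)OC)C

Heavy atoms from the SMILES: 1 Br, 10 C, 1 N, 5 O.
Implicit hydrogens by atom environment:
  6 × C (aromatic): no H
  3 × C: 3 H each → 9
  3 × O: no H
  1 × Br: no H
  1 × C: 2 H
  1 × N (charge +1): no H
  1 × O: 1 H
  1 × O (charge -1): no H
  Total hydrogens = 12.
Molecular formula: C10H12BrNO5

C10H12BrNO5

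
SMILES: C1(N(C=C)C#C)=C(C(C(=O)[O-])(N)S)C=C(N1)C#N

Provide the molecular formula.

C11H9N4O2S-

Heavy atoms from the SMILES: 11 C, 4 N, 2 O, 1 S.
Implicit hydrogens by atom environment:
  4 × C: no H
  3 × C (aromatic): no H
  2 × C: 1 H each → 2
  2 × N: no H
  1 × C: 2 H
  1 × C (aromatic): 1 H
  1 × N: 2 H
  1 × N (aromatic): 1 H
  1 × O: no H
  1 × O (charge -1): no H
  1 × S: 1 H
  Total hydrogens = 9.
Net charge -1.
Molecular formula: C11H9N4O2S-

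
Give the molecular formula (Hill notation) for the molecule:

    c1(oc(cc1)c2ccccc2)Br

C10H7BrO

Heavy atoms from the SMILES: 1 Br, 10 C, 1 O.
Implicit hydrogens by atom environment:
  7 × C (aromatic): 1 H each → 7
  3 × C (aromatic): no H
  1 × Br: no H
  1 × O (aromatic): no H
  Total hydrogens = 7.
Molecular formula: C10H7BrO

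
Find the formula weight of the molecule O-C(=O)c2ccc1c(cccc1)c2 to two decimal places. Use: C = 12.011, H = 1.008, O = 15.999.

Molecular formula: C11H8O2.
M = 11×12.011 + 8×1.008 + 2×15.999 = 172.18 g/mol.

172.18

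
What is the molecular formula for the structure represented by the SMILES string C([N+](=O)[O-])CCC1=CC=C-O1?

Heavy atoms from the SMILES: 7 C, 1 N, 3 O.
Implicit hydrogens by atom environment:
  3 × C: 2 H each → 6
  3 × C (aromatic): 1 H each → 3
  1 × C (aromatic): no H
  1 × N (charge +1): no H
  1 × O (aromatic): no H
  1 × O: no H
  1 × O (charge -1): no H
  Total hydrogens = 9.
Molecular formula: C7H9NO3

C7H9NO3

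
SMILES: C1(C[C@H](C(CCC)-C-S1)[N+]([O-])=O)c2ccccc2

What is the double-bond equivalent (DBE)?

6

Molecular formula from the SMILES: C14H19NO2S.
DoU = (2C + 2 + N − H − X)/2 = (2·14 + 2 + 1 − 19 − 0)/2 = 12/2 = 6.
(Structurally: 2 ring(s) + 4 π bond(s) = 6.)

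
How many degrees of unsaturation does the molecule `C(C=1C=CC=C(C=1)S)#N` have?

Molecular formula from the SMILES: C7H5NS.
DoU = (2C + 2 + N − H − X)/2 = (2·7 + 2 + 1 − 5 − 0)/2 = 12/2 = 6.
(Structurally: 1 ring(s) + 5 π bond(s) = 6.)

6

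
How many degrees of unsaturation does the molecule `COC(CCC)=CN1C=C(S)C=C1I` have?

4

Molecular formula from the SMILES: C10H14INOS.
DoU = (2C + 2 + N − H − X)/2 = (2·10 + 2 + 1 − 14 − 1)/2 = 8/2 = 4.
(Structurally: 1 ring(s) + 3 π bond(s) = 4.)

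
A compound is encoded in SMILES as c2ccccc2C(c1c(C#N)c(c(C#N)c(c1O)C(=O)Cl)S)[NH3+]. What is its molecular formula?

C16H11ClN3O2S+

Heavy atoms from the SMILES: 16 C, 1 Cl, 3 N, 2 O, 1 S.
Implicit hydrogens by atom environment:
  7 × C (aromatic): no H
  5 × C (aromatic): 1 H each → 5
  3 × C: no H
  2 × N: no H
  1 × C: 1 H
  1 × Cl: no H
  1 × N (charge +1): 3 H
  1 × O: 1 H
  1 × O: no H
  1 × S: 1 H
  Total hydrogens = 11.
Net charge +1.
Molecular formula: C16H11ClN3O2S+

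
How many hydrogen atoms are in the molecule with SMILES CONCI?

6

Hydrogens are implicit in SMILES; fill each atom to its normal valence:
  1 × C: 3 H
  1 × C: 2 H
  1 × I: no H
  1 × N: 1 H
  1 × O: no H
  Total hydrogens = 6.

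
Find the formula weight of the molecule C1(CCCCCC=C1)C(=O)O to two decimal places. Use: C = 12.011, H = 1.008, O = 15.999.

154.21

Molecular formula: C9H14O2.
M = 9×12.011 + 14×1.008 + 2×15.999 = 154.21 g/mol.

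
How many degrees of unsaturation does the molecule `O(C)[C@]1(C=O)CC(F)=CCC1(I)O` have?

3

Molecular formula from the SMILES: C8H10FIO3.
DoU = (2C + 2 + N − H − X)/2 = (2·8 + 2 + 0 − 10 − 2)/2 = 6/2 = 3.
(Structurally: 1 ring(s) + 2 π bond(s) = 3.)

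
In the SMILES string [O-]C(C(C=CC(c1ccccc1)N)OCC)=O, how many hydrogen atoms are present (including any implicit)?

Hydrogens are implicit in SMILES; fill each atom to its normal valence:
  5 × C (aromatic): 1 H each → 5
  4 × C: 1 H each → 4
  2 × O: no H
  1 × C: 3 H
  1 × C: 2 H
  1 × C (aromatic): no H
  1 × C: no H
  1 × N: 2 H
  1 × O (charge -1): no H
  Total hydrogens = 16.

16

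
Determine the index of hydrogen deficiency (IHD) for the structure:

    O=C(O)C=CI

Molecular formula from the SMILES: C3H3IO2.
DoU = (2C + 2 + N − H − X)/2 = (2·3 + 2 + 0 − 3 − 1)/2 = 4/2 = 2.
(Structurally: 0 ring(s) + 2 π bond(s) = 2.)

2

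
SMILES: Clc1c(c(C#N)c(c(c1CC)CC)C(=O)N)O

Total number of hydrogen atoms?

Hydrogens are implicit in SMILES; fill each atom to its normal valence:
  6 × C (aromatic): no H
  2 × C: 3 H each → 6
  2 × C: 2 H each → 4
  2 × C: no H
  1 × Cl: no H
  1 × N: 2 H
  1 × N: no H
  1 × O: 1 H
  1 × O: no H
  Total hydrogens = 13.

13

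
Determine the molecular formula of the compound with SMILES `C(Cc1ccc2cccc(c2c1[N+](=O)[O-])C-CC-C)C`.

Heavy atoms from the SMILES: 17 C, 1 N, 2 O.
Implicit hydrogens by atom environment:
  5 × C: 2 H each → 10
  5 × C (aromatic): 1 H each → 5
  5 × C (aromatic): no H
  2 × C: 3 H each → 6
  1 × N (charge +1): no H
  1 × O: no H
  1 × O (charge -1): no H
  Total hydrogens = 21.
Molecular formula: C17H21NO2

C17H21NO2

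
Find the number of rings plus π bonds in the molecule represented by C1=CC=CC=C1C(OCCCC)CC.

Molecular formula from the SMILES: C13H20O.
DoU = (2C + 2 + N − H − X)/2 = (2·13 + 2 + 0 − 20 − 0)/2 = 8/2 = 4.
(Structurally: 1 ring(s) + 3 π bond(s) = 4.)

4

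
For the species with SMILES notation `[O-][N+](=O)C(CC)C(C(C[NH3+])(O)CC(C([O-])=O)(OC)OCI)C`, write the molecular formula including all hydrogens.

Heavy atoms from the SMILES: 12 C, 1 I, 2 N, 7 O.
Implicit hydrogens by atom environment:
  4 × C: 2 H each → 8
  4 × O: no H
  3 × C: 3 H each → 9
  3 × C: no H
  2 × C: 1 H each → 2
  2 × O (charge -1): no H
  1 × I: no H
  1 × N (charge +1): 3 H
  1 × N (charge +1): no H
  1 × O: 1 H
  Total hydrogens = 23.
Molecular formula: C12H23IN2O7

C12H23IN2O7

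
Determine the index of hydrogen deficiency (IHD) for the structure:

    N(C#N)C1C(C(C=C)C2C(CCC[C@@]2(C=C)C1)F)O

6

Molecular formula from the SMILES: C15H21FN2O.
DoU = (2C + 2 + N − H − X)/2 = (2·15 + 2 + 2 − 21 − 1)/2 = 12/2 = 6.
(Structurally: 2 ring(s) + 4 π bond(s) = 6.)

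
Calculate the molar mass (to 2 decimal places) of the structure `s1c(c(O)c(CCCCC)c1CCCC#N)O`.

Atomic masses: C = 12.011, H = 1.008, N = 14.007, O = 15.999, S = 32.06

Molecular formula: C13H19NO2S.
M = 13×12.011 + 19×1.008 + 1×14.007 + 2×15.999 + 1×32.06 = 253.36 g/mol.

253.36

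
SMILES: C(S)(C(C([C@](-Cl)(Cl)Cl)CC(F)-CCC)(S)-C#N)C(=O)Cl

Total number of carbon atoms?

The symbol for carbon appears 11 times in the SMILES. (Cl is a single chlorine, not C + l.)

11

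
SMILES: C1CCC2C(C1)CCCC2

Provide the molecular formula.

Heavy atoms from the SMILES: 10 C.
Implicit hydrogens by atom environment:
  8 × C: 2 H each → 16
  2 × C: 1 H each → 2
  Total hydrogens = 18.
Molecular formula: C10H18

C10H18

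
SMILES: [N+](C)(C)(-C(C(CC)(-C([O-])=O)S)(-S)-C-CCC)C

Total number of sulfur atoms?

The symbol for sulfur appears 2 times in the SMILES.

2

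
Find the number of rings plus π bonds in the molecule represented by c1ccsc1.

Molecular formula from the SMILES: C4H4S.
DoU = (2C + 2 + N − H − X)/2 = (2·4 + 2 + 0 − 4 − 0)/2 = 6/2 = 3.
(Structurally: 1 ring(s) + 2 π bond(s) = 3.)

3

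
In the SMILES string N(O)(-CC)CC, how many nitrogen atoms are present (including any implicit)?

The symbol for nitrogen appears 1 time in the SMILES.

1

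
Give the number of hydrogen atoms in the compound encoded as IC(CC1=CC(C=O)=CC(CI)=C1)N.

11

Hydrogens are implicit in SMILES; fill each atom to its normal valence:
  3 × C (aromatic): 1 H each → 3
  3 × C (aromatic): no H
  2 × C: 2 H each → 4
  2 × C: 1 H each → 2
  2 × I: no H
  1 × N: 2 H
  1 × O: no H
  Total hydrogens = 11.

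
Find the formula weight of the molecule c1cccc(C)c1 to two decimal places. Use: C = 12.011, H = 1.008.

Molecular formula: C7H8.
M = 7×12.011 + 8×1.008 = 92.14 g/mol.

92.14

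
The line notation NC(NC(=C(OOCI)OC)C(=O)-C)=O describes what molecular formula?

C7H11IN2O5

Heavy atoms from the SMILES: 7 C, 1 I, 2 N, 5 O.
Implicit hydrogens by atom environment:
  5 × O: no H
  4 × C: no H
  2 × C: 3 H each → 6
  1 × C: 2 H
  1 × I: no H
  1 × N: 2 H
  1 × N: 1 H
  Total hydrogens = 11.
Molecular formula: C7H11IN2O5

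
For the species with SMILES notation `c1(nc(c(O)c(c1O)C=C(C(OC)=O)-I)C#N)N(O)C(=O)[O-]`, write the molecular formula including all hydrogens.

Heavy atoms from the SMILES: 11 C, 1 I, 3 N, 7 O.
Implicit hydrogens by atom environment:
  5 × C (aromatic): no H
  4 × C: no H
  3 × O: 1 H each → 3
  3 × O: no H
  2 × N: no H
  1 × C: 3 H
  1 × C: 1 H
  1 × I: no H
  1 × N (aromatic): no H
  1 × O (charge -1): no H
  Total hydrogens = 7.
Net charge -1.
Molecular formula: C11H7IN3O7-

C11H7IN3O7-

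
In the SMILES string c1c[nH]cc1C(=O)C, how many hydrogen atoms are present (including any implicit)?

7

Hydrogens are implicit in SMILES; fill each atom to its normal valence:
  3 × C (aromatic): 1 H each → 3
  1 × C: 3 H
  1 × C (aromatic): no H
  1 × C: no H
  1 × N (aromatic): 1 H
  1 × O: no H
  Total hydrogens = 7.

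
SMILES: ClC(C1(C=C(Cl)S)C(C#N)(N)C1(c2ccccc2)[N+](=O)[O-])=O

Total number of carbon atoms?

The symbol for carbon appears 13 times in the SMILES. Lowercase c denotes aromatic carbon and counts toward C.

13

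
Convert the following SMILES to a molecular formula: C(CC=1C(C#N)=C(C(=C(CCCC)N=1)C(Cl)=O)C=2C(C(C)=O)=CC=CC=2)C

C22H23ClN2O2

Heavy atoms from the SMILES: 22 C, 1 Cl, 2 N, 2 O.
Implicit hydrogens by atom environment:
  7 × C (aromatic): no H
  5 × C: 2 H each → 10
  4 × C (aromatic): 1 H each → 4
  3 × C: 3 H each → 9
  3 × C: no H
  2 × O: no H
  1 × Cl: no H
  1 × N (aromatic): no H
  1 × N: no H
  Total hydrogens = 23.
Molecular formula: C22H23ClN2O2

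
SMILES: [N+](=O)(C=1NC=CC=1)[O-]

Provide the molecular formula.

Heavy atoms from the SMILES: 4 C, 2 N, 2 O.
Implicit hydrogens by atom environment:
  3 × C (aromatic): 1 H each → 3
  1 × C (aromatic): no H
  1 × N (aromatic): 1 H
  1 × N (charge +1): no H
  1 × O: no H
  1 × O (charge -1): no H
  Total hydrogens = 4.
Molecular formula: C4H4N2O2

C4H4N2O2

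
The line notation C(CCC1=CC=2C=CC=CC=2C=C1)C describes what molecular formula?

Heavy atoms from the SMILES: 14 C.
Implicit hydrogens by atom environment:
  7 × C (aromatic): 1 H each → 7
  3 × C: 2 H each → 6
  3 × C (aromatic): no H
  1 × C: 3 H
  Total hydrogens = 16.
Molecular formula: C14H16

C14H16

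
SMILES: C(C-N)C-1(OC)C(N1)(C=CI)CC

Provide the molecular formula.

C9H17IN2O

Heavy atoms from the SMILES: 9 C, 1 I, 2 N, 1 O.
Implicit hydrogens by atom environment:
  3 × C: 2 H each → 6
  2 × C: 3 H each → 6
  2 × C: 1 H each → 2
  2 × C: no H
  1 × I: no H
  1 × N: 2 H
  1 × N: 1 H
  1 × O: no H
  Total hydrogens = 17.
Molecular formula: C9H17IN2O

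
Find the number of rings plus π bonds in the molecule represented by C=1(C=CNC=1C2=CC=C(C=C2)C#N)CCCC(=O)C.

10

Molecular formula from the SMILES: C16H16N2O.
DoU = (2C + 2 + N − H − X)/2 = (2·16 + 2 + 2 − 16 − 0)/2 = 20/2 = 10.
(Structurally: 2 ring(s) + 8 π bond(s) = 10.)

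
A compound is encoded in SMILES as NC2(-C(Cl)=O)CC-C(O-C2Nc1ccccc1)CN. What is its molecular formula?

C13H18ClN3O2

Heavy atoms from the SMILES: 13 C, 1 Cl, 3 N, 2 O.
Implicit hydrogens by atom environment:
  5 × C (aromatic): 1 H each → 5
  3 × C: 2 H each → 6
  2 × C: 1 H each → 2
  2 × C: no H
  2 × N: 2 H each → 4
  2 × O: no H
  1 × C (aromatic): no H
  1 × Cl: no H
  1 × N: 1 H
  Total hydrogens = 18.
Molecular formula: C13H18ClN3O2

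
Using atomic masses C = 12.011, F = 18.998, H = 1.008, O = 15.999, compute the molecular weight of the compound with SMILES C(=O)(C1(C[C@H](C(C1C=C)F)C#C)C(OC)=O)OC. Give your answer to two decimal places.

254.26

Molecular formula: C13H15FO4.
M = 13×12.011 + 1×18.998 + 15×1.008 + 4×15.999 = 254.26 g/mol.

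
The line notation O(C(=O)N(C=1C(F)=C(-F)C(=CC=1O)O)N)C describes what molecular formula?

C8H8F2N2O4

Heavy atoms from the SMILES: 8 C, 2 F, 2 N, 4 O.
Implicit hydrogens by atom environment:
  5 × C (aromatic): no H
  2 × F: no H
  2 × O: 1 H each → 2
  2 × O: no H
  1 × C: 3 H
  1 × C (aromatic): 1 H
  1 × C: no H
  1 × N: 2 H
  1 × N: no H
  Total hydrogens = 8.
Molecular formula: C8H8F2N2O4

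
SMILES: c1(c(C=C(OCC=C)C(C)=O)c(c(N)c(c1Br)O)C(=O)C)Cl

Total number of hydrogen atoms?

15

Hydrogens are implicit in SMILES; fill each atom to its normal valence:
  6 × C (aromatic): no H
  3 × C: no H
  3 × O: no H
  2 × C: 3 H each → 6
  2 × C: 2 H each → 4
  2 × C: 1 H each → 2
  1 × Br: no H
  1 × Cl: no H
  1 × N: 2 H
  1 × O: 1 H
  Total hydrogens = 15.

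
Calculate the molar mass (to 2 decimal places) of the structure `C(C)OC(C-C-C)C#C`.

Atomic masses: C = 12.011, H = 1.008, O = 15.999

126.20

Molecular formula: C8H14O.
M = 8×12.011 + 14×1.008 + 1×15.999 = 126.20 g/mol.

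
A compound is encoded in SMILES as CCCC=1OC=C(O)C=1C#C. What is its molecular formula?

Heavy atoms from the SMILES: 9 C, 2 O.
Implicit hydrogens by atom environment:
  3 × C (aromatic): no H
  2 × C: 2 H each → 4
  1 × C: 3 H
  1 × C (aromatic): 1 H
  1 × C: 1 H
  1 × C: no H
  1 × O: 1 H
  1 × O (aromatic): no H
  Total hydrogens = 10.
Molecular formula: C9H10O2

C9H10O2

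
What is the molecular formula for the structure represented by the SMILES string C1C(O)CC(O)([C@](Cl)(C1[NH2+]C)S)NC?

Heavy atoms from the SMILES: 8 C, 1 Cl, 2 N, 2 O, 1 S.
Implicit hydrogens by atom environment:
  2 × C: 3 H each → 6
  2 × C: 2 H each → 4
  2 × C: 1 H each → 2
  2 × C: no H
  2 × O: 1 H each → 2
  1 × Cl: no H
  1 × N (charge +1): 2 H
  1 × N: 1 H
  1 × S: 1 H
  Total hydrogens = 18.
Net charge +1.
Molecular formula: C8H18ClN2O2S+

C8H18ClN2O2S+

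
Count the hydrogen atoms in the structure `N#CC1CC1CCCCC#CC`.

15

Hydrogens are implicit in SMILES; fill each atom to its normal valence:
  5 × C: 2 H each → 10
  3 × C: no H
  2 × C: 1 H each → 2
  1 × C: 3 H
  1 × N: no H
  Total hydrogens = 15.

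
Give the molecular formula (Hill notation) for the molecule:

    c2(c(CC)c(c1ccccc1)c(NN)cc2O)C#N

C15H15N3O

Heavy atoms from the SMILES: 15 C, 3 N, 1 O.
Implicit hydrogens by atom environment:
  6 × C (aromatic): 1 H each → 6
  6 × C (aromatic): no H
  1 × C: 3 H
  1 × C: 2 H
  1 × C: no H
  1 × N: 2 H
  1 × N: 1 H
  1 × N: no H
  1 × O: 1 H
  Total hydrogens = 15.
Molecular formula: C15H15N3O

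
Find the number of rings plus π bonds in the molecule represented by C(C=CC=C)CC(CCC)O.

Molecular formula from the SMILES: C10H18O.
DoU = (2C + 2 + N − H − X)/2 = (2·10 + 2 + 0 − 18 − 0)/2 = 4/2 = 2.
(Structurally: 0 ring(s) + 2 π bond(s) = 2.)

2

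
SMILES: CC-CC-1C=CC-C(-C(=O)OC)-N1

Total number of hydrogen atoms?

Hydrogens are implicit in SMILES; fill each atom to its normal valence:
  4 × C: 1 H each → 4
  3 × C: 2 H each → 6
  2 × C: 3 H each → 6
  2 × O: no H
  1 × C: no H
  1 × N: 1 H
  Total hydrogens = 17.

17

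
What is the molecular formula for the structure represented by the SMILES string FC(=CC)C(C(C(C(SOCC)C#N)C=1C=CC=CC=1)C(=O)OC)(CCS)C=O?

C21H26FNO4S2

Heavy atoms from the SMILES: 21 C, 1 F, 1 N, 4 O, 2 S.
Implicit hydrogens by atom environment:
  5 × C: 1 H each → 5
  5 × C (aromatic): 1 H each → 5
  4 × C: no H
  4 × O: no H
  3 × C: 3 H each → 9
  3 × C: 2 H each → 6
  1 × C (aromatic): no H
  1 × F: no H
  1 × N: no H
  1 × S: 1 H
  1 × S: no H
  Total hydrogens = 26.
Molecular formula: C21H26FNO4S2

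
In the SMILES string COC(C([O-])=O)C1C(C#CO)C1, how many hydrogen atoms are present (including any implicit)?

9

Hydrogens are implicit in SMILES; fill each atom to its normal valence:
  3 × C: 1 H each → 3
  3 × C: no H
  2 × O: no H
  1 × C: 3 H
  1 × C: 2 H
  1 × O: 1 H
  1 × O (charge -1): no H
  Total hydrogens = 9.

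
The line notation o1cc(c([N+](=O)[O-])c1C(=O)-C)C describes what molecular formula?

Heavy atoms from the SMILES: 7 C, 1 N, 4 O.
Implicit hydrogens by atom environment:
  3 × C (aromatic): no H
  2 × C: 3 H each → 6
  2 × O: no H
  1 × C (aromatic): 1 H
  1 × C: no H
  1 × N (charge +1): no H
  1 × O (aromatic): no H
  1 × O (charge -1): no H
  Total hydrogens = 7.
Molecular formula: C7H7NO4

C7H7NO4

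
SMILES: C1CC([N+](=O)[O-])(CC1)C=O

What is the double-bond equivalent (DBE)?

Molecular formula from the SMILES: C6H9NO3.
DoU = (2C + 2 + N − H − X)/2 = (2·6 + 2 + 1 − 9 − 0)/2 = 6/2 = 3.
(Structurally: 1 ring(s) + 2 π bond(s) = 3.)

3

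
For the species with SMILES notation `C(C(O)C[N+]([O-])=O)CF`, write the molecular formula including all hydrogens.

C4H8FNO3

Heavy atoms from the SMILES: 4 C, 1 F, 1 N, 3 O.
Implicit hydrogens by atom environment:
  3 × C: 2 H each → 6
  1 × C: 1 H
  1 × F: no H
  1 × N (charge +1): no H
  1 × O: 1 H
  1 × O: no H
  1 × O (charge -1): no H
  Total hydrogens = 8.
Molecular formula: C4H8FNO3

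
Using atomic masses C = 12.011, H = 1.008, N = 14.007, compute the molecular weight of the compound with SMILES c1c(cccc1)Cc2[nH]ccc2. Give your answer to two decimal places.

157.22

Molecular formula: C11H11N.
M = 11×12.011 + 11×1.008 + 1×14.007 = 157.22 g/mol.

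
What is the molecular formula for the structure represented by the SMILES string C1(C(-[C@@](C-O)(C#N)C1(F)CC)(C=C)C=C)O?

Heavy atoms from the SMILES: 12 C, 1 F, 1 N, 2 O.
Implicit hydrogens by atom environment:
  4 × C: 2 H each → 8
  4 × C: no H
  3 × C: 1 H each → 3
  2 × O: 1 H each → 2
  1 × C: 3 H
  1 × F: no H
  1 × N: no H
  Total hydrogens = 16.
Molecular formula: C12H16FNO2

C12H16FNO2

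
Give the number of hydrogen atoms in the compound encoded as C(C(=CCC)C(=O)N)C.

Hydrogens are implicit in SMILES; fill each atom to its normal valence:
  2 × C: 3 H each → 6
  2 × C: 2 H each → 4
  2 × C: no H
  1 × C: 1 H
  1 × N: 2 H
  1 × O: no H
  Total hydrogens = 13.

13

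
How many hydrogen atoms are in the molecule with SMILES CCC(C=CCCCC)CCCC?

Hydrogens are implicit in SMILES; fill each atom to its normal valence:
  7 × C: 2 H each → 14
  3 × C: 3 H each → 9
  3 × C: 1 H each → 3
  Total hydrogens = 26.

26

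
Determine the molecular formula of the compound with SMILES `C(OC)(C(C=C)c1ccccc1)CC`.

Heavy atoms from the SMILES: 13 C, 1 O.
Implicit hydrogens by atom environment:
  5 × C (aromatic): 1 H each → 5
  3 × C: 1 H each → 3
  2 × C: 3 H each → 6
  2 × C: 2 H each → 4
  1 × C (aromatic): no H
  1 × O: no H
  Total hydrogens = 18.
Molecular formula: C13H18O

C13H18O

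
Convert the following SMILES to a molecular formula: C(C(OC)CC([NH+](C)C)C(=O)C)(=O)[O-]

C9H17NO4

Heavy atoms from the SMILES: 9 C, 1 N, 4 O.
Implicit hydrogens by atom environment:
  4 × C: 3 H each → 12
  3 × O: no H
  2 × C: 1 H each → 2
  2 × C: no H
  1 × C: 2 H
  1 × N (charge +1): 1 H
  1 × O (charge -1): no H
  Total hydrogens = 17.
Molecular formula: C9H17NO4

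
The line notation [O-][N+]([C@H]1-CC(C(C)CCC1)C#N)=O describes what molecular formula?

Heavy atoms from the SMILES: 9 C, 2 N, 2 O.
Implicit hydrogens by atom environment:
  4 × C: 2 H each → 8
  3 × C: 1 H each → 3
  1 × C: 3 H
  1 × C: no H
  1 × N (charge +1): no H
  1 × N: no H
  1 × O: no H
  1 × O (charge -1): no H
  Total hydrogens = 14.
Molecular formula: C9H14N2O2

C9H14N2O2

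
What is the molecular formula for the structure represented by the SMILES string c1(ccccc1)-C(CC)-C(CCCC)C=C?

Heavy atoms from the SMILES: 16 C.
Implicit hydrogens by atom environment:
  5 × C: 2 H each → 10
  5 × C (aromatic): 1 H each → 5
  3 × C: 1 H each → 3
  2 × C: 3 H each → 6
  1 × C (aromatic): no H
  Total hydrogens = 24.
Molecular formula: C16H24

C16H24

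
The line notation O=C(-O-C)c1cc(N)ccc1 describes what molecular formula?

C8H9NO2

Heavy atoms from the SMILES: 8 C, 1 N, 2 O.
Implicit hydrogens by atom environment:
  4 × C (aromatic): 1 H each → 4
  2 × C (aromatic): no H
  2 × O: no H
  1 × C: 3 H
  1 × C: no H
  1 × N: 2 H
  Total hydrogens = 9.
Molecular formula: C8H9NO2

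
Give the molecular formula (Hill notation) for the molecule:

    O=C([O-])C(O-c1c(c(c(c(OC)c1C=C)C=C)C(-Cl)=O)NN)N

Heavy atoms from the SMILES: 14 C, 1 Cl, 3 N, 5 O.
Implicit hydrogens by atom environment:
  6 × C (aromatic): no H
  4 × O: no H
  3 × C: 1 H each → 3
  2 × C: 2 H each → 4
  2 × C: no H
  2 × N: 2 H each → 4
  1 × C: 3 H
  1 × Cl: no H
  1 × N: 1 H
  1 × O (charge -1): no H
  Total hydrogens = 15.
Net charge -1.
Molecular formula: C14H15ClN3O5-

C14H15ClN3O5-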